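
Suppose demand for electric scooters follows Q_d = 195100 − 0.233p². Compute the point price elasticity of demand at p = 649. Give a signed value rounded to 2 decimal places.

dQ_d/dp = −2·0.233·p = -302.434. At p = 649, Q_d = 96960.167.
Ed = (dQ_d/dp)·(p/Q_d) = (-302.434) × (649/96960.167) = -2.0243…

-2.02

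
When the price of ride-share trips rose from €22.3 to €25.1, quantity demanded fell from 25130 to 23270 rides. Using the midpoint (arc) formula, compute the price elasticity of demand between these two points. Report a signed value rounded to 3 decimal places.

-0.651

%ΔQ = (23270 − 25130) / [(25130 + 23270)/2] = -1860/24200 = -0.076859…
%ΔP = (25.1 − 22.3) / [(22.3 + 25.1)/2] = 2.8/23.7 = 0.118143…
Arc Ed = %ΔQ / %ΔP = (-1860/24200) / (2.8/23.7) = -0.65056…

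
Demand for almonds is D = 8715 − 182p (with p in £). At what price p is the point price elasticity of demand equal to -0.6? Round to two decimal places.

Ed = −182p/(8715 − 182p). Set this equal to -0.6:
182p = 0.6·(8715 − 182p) ⇒ 182p(1 + 0.6) = 0.6·8715
p = 0.6·8715 / (182·1.6) = 17.9567…

17.96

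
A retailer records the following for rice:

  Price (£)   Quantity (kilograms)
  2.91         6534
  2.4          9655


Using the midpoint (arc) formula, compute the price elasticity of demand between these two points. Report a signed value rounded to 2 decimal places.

%ΔQ = (9655 − 6534) / [(6534 + 9655)/2] = 3121/8094.5 = 0.385570…
%ΔP = (2.4 − 2.91) / [(2.91 + 2.4)/2] = -0.51/2.655 = -0.192090…
Arc Ed = %ΔQ / %ΔP = (3121/8094.5) / (-0.51/2.655) = -2.0072…

-2.01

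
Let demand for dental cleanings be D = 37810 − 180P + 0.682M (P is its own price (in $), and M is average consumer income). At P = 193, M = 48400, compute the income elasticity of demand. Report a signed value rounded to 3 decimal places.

At the given values, D = 37810 − 180(193) + 0.682(48400) = 36078.8.
∂D/∂M = 0.682.
E = (0.682) × (48400/36078.8) = 0.91490…

0.915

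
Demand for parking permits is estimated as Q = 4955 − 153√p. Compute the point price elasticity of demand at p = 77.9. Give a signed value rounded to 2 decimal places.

-0.19

dQ/dp = −153/(2√p) = -8.66748. At p = 77.9, Q = 3604.61.
Ed = (dQ/dp)·(p/Q) = (-8.66748) × (77.9/3604.61) = -0.1873…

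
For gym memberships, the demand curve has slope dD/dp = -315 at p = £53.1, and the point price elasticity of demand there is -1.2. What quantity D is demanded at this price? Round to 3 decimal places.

13938.750

Ed = (dD/dp)·(p/D) ⇒ D = (dD/dp)·p/Ed = (-315)·53.1/(-1.2) = 13938.75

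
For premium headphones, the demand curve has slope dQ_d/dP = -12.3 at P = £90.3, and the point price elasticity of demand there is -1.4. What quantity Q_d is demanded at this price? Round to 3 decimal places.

Ed = (dQ_d/dP)·(P/Q_d) ⇒ Q_d = (dQ_d/dP)·P/Ed = (-12.3)·90.3/(-1.4) = 793.35

793.350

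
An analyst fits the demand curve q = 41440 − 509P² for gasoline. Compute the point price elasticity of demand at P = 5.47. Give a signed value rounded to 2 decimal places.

-1.16

dq/dP = −2·509·P = -5568.46. At P = 5.47, q = 26210.2619.
Ed = (dq/dP)·(P/q) = (-5568.46) × (5.47/26210.2619) = -1.1621…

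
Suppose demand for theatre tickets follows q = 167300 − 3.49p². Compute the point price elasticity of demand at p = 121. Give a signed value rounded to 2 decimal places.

dq/dp = −2·3.49·p = -844.58. At p = 121, q = 116202.91.
Ed = (dq/dp)·(p/q) = (-844.58) × (121/116202.91) = -0.8794…

-0.88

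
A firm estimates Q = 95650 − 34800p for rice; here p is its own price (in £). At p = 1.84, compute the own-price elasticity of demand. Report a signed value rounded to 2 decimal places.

-2.03

At the given values, Q = 95650 − 34800(1.84) = 31618.
∂Q/∂p = −34800.
E = (-34800) × (1.84/31618) = -2.0251…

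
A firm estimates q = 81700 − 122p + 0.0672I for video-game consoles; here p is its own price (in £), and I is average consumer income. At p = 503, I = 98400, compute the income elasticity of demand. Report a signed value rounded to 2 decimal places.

At the given values, q = 81700 − 122(503) + 0.0672(98400) = 26946.48.
∂q/∂I = 0.0672.
E = (0.0672) × (98400/26946.48) = 0.2453…

0.25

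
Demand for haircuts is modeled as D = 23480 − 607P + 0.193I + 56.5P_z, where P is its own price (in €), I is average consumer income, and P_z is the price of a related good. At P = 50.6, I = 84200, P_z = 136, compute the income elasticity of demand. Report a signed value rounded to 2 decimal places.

At the given values, D = 23480 − 607(50.6) + 0.193(84200) + 56.5(136) = 16700.4.
∂D/∂I = 0.193.
E = (0.193) × (84200/16700.4) = 0.9730…

0.97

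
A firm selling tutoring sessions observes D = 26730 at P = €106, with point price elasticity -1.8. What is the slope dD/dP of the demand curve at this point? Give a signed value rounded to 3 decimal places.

-453.906

Ed = (dD/dP)·(P/D) ⇒ dD/dP = Ed·D/P = (-1.8)·26730/106 = -453.90566…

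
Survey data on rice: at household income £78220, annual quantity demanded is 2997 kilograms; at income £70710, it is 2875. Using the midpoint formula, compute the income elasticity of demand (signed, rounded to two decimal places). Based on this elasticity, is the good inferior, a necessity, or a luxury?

0.41; necessity

%ΔQ = (2875 − 2997)/[( 2997 + 2875)/2] = -122/2936 = -0.041553…
%ΔIncome = (70710 − 78220)/[( 78220 + 70710)/2] = -7510/74465 = -0.100852…
E_income = (-122/2936) / (-7510/74465) = 0.4120…
0 < E_income < 1 ⇒ normal good, necessity.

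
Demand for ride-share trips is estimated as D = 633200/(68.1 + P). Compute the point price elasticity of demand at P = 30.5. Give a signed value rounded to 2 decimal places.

-0.31

dD/dP = −633200/(68.1 + P)² = -65.1309. At P = 30.5, D = 6421.91.
Ed = (dD/dP)·(P/D) = (-65.1309) × (30.5/6421.91) = -0.3093…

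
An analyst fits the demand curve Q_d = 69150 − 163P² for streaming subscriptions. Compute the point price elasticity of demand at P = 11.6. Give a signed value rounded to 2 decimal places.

dQ_d/dP = −2·163·P = -3781.6. At P = 11.6, Q_d = 47216.72.
Ed = (dQ_d/dP)·(P/Q_d) = (-3781.6) × (11.6/47216.72) = -0.9290…

-0.93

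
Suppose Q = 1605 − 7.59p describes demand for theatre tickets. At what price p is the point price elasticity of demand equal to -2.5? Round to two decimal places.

151.04

Ed = −7.59p/(1605 − 7.59p). Set this equal to -2.5:
7.59p = 2.5·(1605 − 7.59p) ⇒ 7.59p(1 + 2.5) = 2.5·1605
p = 2.5·1605 / (7.59·3.5) = 151.0446…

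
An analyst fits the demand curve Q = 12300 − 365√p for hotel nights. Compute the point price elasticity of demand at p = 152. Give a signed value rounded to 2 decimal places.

dQ/dp = −365/(2√p) = -14.8027. At p = 152, Q = 7799.98.
Ed = (dQ/dp)·(p/Q) = (-14.8027) × (152/7799.98) = -0.2884…

-0.29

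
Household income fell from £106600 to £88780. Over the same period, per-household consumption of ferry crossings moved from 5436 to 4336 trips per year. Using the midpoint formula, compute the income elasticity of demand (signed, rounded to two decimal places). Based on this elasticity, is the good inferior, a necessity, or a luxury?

1.23; luxury

%ΔQ = (4336 − 5436)/[( 5436 + 4336)/2] = -1100/4886 = -0.225133…
%ΔIncome = (88780 − 106600)/[( 106600 + 88780)/2] = -17820/97690 = -0.182413…
E_income = (-1100/4886) / (-17820/97690) = 1.2341…
E_income > 1 ⇒ normal good, luxury.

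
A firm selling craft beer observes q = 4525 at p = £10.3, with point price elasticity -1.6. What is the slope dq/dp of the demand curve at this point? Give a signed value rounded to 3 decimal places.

Ed = (dq/dp)·(p/q) ⇒ dq/dp = Ed·q/p = (-1.6)·4525/10.3 = -702.91262…

-702.913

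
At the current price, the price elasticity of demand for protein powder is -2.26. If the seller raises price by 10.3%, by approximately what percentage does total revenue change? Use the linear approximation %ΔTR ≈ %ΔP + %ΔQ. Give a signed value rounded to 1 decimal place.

%ΔQ ≈ Ed × %ΔP = (-2.26) × (+10.3%) = -23.2780%
%ΔTR ≈ %ΔP + %ΔQ = (+10.3%) + (-23.2780%) = -12.9780%

-13.0%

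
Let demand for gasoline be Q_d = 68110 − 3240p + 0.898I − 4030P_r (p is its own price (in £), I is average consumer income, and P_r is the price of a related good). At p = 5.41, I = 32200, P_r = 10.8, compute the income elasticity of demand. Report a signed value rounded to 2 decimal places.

0.80

At the given values, Q_d = 68110 − 3240(5.41) + 0.898(32200) − 4030(10.8) = 35973.2.
∂Q_d/∂I = 0.898.
E = (0.898) × (32200/35973.2) = 0.8038…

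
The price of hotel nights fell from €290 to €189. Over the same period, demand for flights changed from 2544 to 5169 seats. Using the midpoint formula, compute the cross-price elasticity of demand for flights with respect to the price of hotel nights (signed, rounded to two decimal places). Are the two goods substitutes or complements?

-1.61; complements

%ΔQ_{flights} = (5169 − 2544)/avg = 2625/3856.5 = 0.680669…
%ΔP_{hotel nights} = (189 − 290)/avg = -101/239.5 = -0.421711…
E_cross = (2625/3856.5) / (-101/239.5) = -1.6140…
E_cross < 0 ⇒ the goods are complements.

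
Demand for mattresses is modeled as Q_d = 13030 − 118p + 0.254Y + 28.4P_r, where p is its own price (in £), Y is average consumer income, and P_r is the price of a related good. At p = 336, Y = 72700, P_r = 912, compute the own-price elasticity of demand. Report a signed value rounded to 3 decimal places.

At the given values, Q_d = 13030 − 118(336) + 0.254(72700) + 28.4(912) = 17748.6.
∂Q_d/∂p = −118.
E = (-118) × (336/17748.6) = -2.23386…

-2.234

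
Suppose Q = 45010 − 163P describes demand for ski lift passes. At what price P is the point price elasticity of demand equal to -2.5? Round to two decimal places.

197.24

Ed = −163P/(45010 − 163P). Set this equal to -2.5:
163P = 2.5·(45010 − 163P) ⇒ 163P(1 + 2.5) = 2.5·45010
P = 2.5·45010 / (163·3.5) = 197.2392…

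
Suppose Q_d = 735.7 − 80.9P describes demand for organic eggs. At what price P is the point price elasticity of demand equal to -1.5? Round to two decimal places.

Ed = −80.9P/(735.7 − 80.9P). Set this equal to -1.5:
80.9P = 1.5·(735.7 − 80.9P) ⇒ 80.9P(1 + 1.5) = 1.5·735.7
P = 1.5·735.7 / (80.9·2.5) = 5.4563…

5.46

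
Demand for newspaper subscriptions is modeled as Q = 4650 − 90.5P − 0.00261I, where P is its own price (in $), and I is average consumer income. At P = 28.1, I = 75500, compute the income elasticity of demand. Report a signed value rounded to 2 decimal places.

-0.10

At the given values, Q = 4650 − 90.5(28.1) − 0.00261(75500) = 1909.895.
∂Q/∂I = -0.00261.
E = (-0.00261) × (75500/1909.895) = -0.1031…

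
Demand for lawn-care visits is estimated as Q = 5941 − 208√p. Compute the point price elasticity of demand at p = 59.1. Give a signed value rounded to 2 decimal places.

-0.18

dQ/dp = −208/(2√p) = -13.5282. At p = 59.1, Q = 4341.97.
Ed = (dQ/dp)·(p/Q) = (-13.5282) × (59.1/4341.97) = -0.1841…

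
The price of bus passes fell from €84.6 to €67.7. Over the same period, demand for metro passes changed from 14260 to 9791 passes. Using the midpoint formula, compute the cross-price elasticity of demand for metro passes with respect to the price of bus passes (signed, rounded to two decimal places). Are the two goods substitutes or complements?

1.67; substitutes

%ΔQ_{metro passes} = (9791 − 14260)/avg = -4469/12025.5 = -0.371626…
%ΔP_{bus passes} = (67.7 − 84.6)/avg = -16.9/76.15 = -0.221930…
E_cross = (-4469/12025.5) / (-16.9/76.15) = 1.6745…
E_cross > 0 ⇒ the goods are substitutes.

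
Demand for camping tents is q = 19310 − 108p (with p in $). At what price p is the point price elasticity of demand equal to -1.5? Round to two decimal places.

107.28

Ed = −108p/(19310 − 108p). Set this equal to -1.5:
108p = 1.5·(19310 − 108p) ⇒ 108p(1 + 1.5) = 1.5·19310
p = 1.5·19310 / (108·2.5) = 107.2777…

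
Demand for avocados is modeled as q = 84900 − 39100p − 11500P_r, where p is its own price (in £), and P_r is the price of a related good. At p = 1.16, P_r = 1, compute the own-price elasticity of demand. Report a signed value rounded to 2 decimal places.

-1.62

At the given values, q = 84900 − 39100(1.16) − 11500(1) = 28044.
∂q/∂p = −39100.
E = (-39100) × (1.16/28044) = -1.6173…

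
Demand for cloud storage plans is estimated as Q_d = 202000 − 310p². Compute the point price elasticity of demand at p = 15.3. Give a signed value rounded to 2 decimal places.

dQ_d/dp = −2·310·p = -9486. At p = 15.3, Q_d = 129432.1.
Ed = (dQ_d/dp)·(p/Q_d) = (-9486) × (15.3/129432.1) = -1.1213…

-1.12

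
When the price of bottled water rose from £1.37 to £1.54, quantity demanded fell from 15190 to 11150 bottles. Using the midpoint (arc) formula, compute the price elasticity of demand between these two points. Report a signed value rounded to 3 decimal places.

-2.625

%ΔQ = (11150 − 15190) / [(15190 + 11150)/2] = -4040/13170 = -0.306757…
%ΔP = (1.54 − 1.37) / [(1.37 + 1.54)/2] = 0.17/1.455 = 0.116838…
Arc Ed = %ΔQ / %ΔP = (-4040/13170) / (0.17/1.455) = -2.62548…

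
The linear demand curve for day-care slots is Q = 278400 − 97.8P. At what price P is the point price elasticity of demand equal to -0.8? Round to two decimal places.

Ed = −97.8P/(278400 − 97.8P). Set this equal to -0.8:
97.8P = 0.8·(278400 − 97.8P) ⇒ 97.8P(1 + 0.8) = 0.8·278400
P = 0.8·278400 / (97.8·1.8) = 1265.1670…

1265.17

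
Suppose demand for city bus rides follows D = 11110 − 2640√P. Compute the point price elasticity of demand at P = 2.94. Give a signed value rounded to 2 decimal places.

-0.34

dD/dP = −2640/(2√P) = -769.84. At P = 2.94, D = 6583.34.
Ed = (dD/dP)·(P/D) = (-769.84) × (2.94/6583.34) = -0.3437…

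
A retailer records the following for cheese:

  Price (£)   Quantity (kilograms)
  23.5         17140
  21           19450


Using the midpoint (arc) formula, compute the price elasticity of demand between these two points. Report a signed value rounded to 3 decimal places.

-1.124

%ΔQ = (19450 − 17140) / [(17140 + 19450)/2] = 2310/18295 = 0.126264…
%ΔP = (21 − 23.5) / [(23.5 + 21)/2] = -2.5/22.25 = -0.112359…
Arc Ed = %ΔQ / %ΔP = (2310/18295) / (-2.5/22.25) = -1.12374…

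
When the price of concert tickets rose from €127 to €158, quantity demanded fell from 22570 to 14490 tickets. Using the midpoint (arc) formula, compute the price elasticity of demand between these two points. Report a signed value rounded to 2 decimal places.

%ΔQ = (14490 − 22570) / [(22570 + 14490)/2] = -8080/18530 = -0.436049…
%ΔP = (158 − 127) / [(127 + 158)/2] = 31/142.5 = 0.217543…
Arc Ed = %ΔQ / %ΔP = (-8080/18530) / (31/142.5) = -2.0044…

-2.00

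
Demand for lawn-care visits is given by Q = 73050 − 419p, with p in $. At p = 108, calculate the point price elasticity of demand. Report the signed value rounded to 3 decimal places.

dQ/dp = −419. At p = 108, Q = 73050 − 419(108) = 27798.
Ed = (dQ/dp)·(p/Q) = −419 × (108/27798) = -1.62788…

-1.628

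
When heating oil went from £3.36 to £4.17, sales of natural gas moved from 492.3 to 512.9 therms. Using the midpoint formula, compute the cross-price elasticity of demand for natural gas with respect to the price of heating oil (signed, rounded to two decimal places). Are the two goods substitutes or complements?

%ΔQ_{natural gas} = (512.9 − 492.3)/avg = 20.6/502.6 = 0.040986…
%ΔP_{heating oil} = (4.17 − 3.36)/avg = 0.81/3.765 = 0.215139…
E_cross = (20.6/502.6) / (0.81/3.765) = 0.1905…
E_cross > 0 ⇒ the goods are substitutes.

0.19; substitutes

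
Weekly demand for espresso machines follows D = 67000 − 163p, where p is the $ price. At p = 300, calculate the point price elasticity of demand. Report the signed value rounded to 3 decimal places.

-2.702

dD/dp = −163. At p = 300, D = 67000 − 163(300) = 18100.
Ed = (dD/dp)·(p/D) = −163 × (300/18100) = -2.70165…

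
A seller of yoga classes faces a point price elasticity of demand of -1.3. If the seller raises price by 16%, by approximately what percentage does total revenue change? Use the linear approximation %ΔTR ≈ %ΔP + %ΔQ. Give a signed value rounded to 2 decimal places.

%ΔQ ≈ Ed × %ΔP = (-1.3) × (+16%) = -20.8000%
%ΔTR ≈ %ΔP + %ΔQ = (+16%) + (-20.8000%) = -4.8000%

-4.80%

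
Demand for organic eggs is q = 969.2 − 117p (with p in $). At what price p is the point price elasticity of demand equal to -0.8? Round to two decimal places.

Ed = −117p/(969.2 − 117p). Set this equal to -0.8:
117p = 0.8·(969.2 − 117p) ⇒ 117p(1 + 0.8) = 0.8·969.2
p = 0.8·969.2 / (117·1.8) = 3.6816…

3.68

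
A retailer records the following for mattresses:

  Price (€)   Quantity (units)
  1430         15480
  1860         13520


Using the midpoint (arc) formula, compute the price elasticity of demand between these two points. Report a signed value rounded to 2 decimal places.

-0.52

%ΔQ = (13520 − 15480) / [(15480 + 13520)/2] = -1960/14500 = -0.135172…
%ΔP = (1860 − 1430) / [(1430 + 1860)/2] = 430/1645 = 0.261398…
Arc Ed = %ΔQ / %ΔP = (-1960/14500) / (430/1645) = -0.5171…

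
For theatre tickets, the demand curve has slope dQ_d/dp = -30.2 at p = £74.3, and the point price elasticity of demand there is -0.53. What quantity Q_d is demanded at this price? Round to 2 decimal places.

Ed = (dQ_d/dp)·(p/Q_d) ⇒ Q_d = (dQ_d/dp)·p/Ed = (-30.2)·74.3/(-0.53) = 4233.6981…

4233.70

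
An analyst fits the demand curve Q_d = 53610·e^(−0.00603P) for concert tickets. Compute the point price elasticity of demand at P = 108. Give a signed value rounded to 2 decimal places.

dQ_d/dP = −0.00603·Q_d = -168.552. At P = 108, Q_d = 27952.2.
Ed = (dQ_d/dP)·(P/Q_d) = (-168.552) × (108/27952.2) = -0.6512…

-0.65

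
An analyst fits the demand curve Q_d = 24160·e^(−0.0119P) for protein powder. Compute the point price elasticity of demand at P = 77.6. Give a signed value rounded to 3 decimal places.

-0.923

dQ_d/dP = −0.0119·Q_d = -114.182. At P = 77.6, Q_d = 9595.16.
Ed = (dQ_d/dP)·(P/Q_d) = (-114.182) × (77.6/9595.16) = -0.92344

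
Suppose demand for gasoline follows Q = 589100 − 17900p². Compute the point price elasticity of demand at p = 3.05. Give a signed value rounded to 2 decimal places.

-0.79

dQ/dp = −2·17900·p = -109190. At p = 3.05, Q = 422585.25.
Ed = (dQ/dp)·(p/Q) = (-109190) × (3.05/422585.25) = -0.7880…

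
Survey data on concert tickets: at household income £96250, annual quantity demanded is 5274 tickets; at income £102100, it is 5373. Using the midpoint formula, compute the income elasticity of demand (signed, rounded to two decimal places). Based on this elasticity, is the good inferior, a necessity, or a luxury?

%ΔQ = (5373 − 5274)/[( 5274 + 5373)/2] = 99/5323.5 = 0.018596…
%ΔIncome = (102100 − 96250)/[( 96250 + 102100)/2] = 5850/99175 = 0.058986…
E_income = (99/5323.5) / (5850/99175) = 0.3152…
0 < E_income < 1 ⇒ normal good, necessity.

0.32; necessity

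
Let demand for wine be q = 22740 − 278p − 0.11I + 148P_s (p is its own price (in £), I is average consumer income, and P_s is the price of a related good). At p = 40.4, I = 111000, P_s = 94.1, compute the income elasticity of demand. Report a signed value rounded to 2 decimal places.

At the given values, q = 22740 − 278(40.4) − 0.11(111000) + 148(94.1) = 13225.6.
∂q/∂I = -0.11.
E = (-0.11) × (111000/13225.6) = -0.9232…

-0.92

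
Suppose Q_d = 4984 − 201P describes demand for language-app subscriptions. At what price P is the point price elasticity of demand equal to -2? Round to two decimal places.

16.53

Ed = −201P/(4984 − 201P). Set this equal to -2:
201P = 2·(4984 − 201P) ⇒ 201P(1 + 2) = 2·4984
P = 2·4984 / (201·3) = 16.5306…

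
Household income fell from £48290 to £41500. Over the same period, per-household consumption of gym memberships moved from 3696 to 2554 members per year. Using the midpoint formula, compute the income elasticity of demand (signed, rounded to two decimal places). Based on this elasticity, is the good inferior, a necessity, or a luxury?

%ΔQ = (2554 − 3696)/[( 3696 + 2554)/2] = -1142/3125 = -0.36544
%ΔIncome = (41500 − 48290)/[( 48290 + 41500)/2] = -6790/44895 = -0.151241…
E_income = (-1142/3125) / (-6790/44895) = 2.4162…
E_income > 1 ⇒ normal good, luxury.

2.42; luxury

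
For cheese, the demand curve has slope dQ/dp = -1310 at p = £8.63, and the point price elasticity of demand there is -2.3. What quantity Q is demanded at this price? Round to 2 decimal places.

Ed = (dQ/dp)·(p/Q) ⇒ Q = (dQ/dp)·p/Ed = (-1310)·8.63/(-2.3) = 4915.3478…

4915.35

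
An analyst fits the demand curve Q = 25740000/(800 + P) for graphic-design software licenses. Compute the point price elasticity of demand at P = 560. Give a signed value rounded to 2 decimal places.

dQ/dP = −25740000/(800 + P)² = -13.9165. At P = 560, Q = 18926.5.
Ed = (dQ/dP)·(P/Q) = (-13.9165) × (560/18926.5) = -0.4117…

-0.41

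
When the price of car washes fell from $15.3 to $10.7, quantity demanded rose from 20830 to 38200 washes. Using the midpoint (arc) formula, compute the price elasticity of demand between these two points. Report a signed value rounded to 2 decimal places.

-1.66

%ΔQ = (38200 − 20830) / [(20830 + 38200)/2] = 17370/29515 = 0.588514…
%ΔP = (10.7 − 15.3) / [(15.3 + 10.7)/2] = -4.6/13 = -0.353846…
Arc Ed = %ΔQ / %ΔP = (17370/29515) / (-4.6/13) = -1.6631…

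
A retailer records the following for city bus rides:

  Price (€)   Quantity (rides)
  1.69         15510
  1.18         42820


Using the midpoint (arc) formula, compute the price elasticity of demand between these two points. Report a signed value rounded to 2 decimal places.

-2.63

%ΔQ = (42820 − 15510) / [(15510 + 42820)/2] = 27310/29165 = 0.936396…
%ΔP = (1.18 − 1.69) / [(1.69 + 1.18)/2] = -0.51/1.435 = -0.355400…
Arc Ed = %ΔQ / %ΔP = (27310/29165) / (-0.51/1.435) = -2.6347…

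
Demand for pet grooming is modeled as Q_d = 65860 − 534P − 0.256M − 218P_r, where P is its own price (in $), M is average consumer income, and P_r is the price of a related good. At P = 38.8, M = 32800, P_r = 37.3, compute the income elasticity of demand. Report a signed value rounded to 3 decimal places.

-0.293

At the given values, Q_d = 65860 − 534(38.8) − 0.256(32800) − 218(37.3) = 28612.6.
∂Q_d/∂M = -0.256.
E = (-0.256) × (32800/28612.6) = -0.29346…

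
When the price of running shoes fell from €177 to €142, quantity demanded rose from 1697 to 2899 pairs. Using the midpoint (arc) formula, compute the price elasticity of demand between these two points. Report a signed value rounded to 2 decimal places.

-2.38

%ΔQ = (2899 − 1697) / [(1697 + 2899)/2] = 1202/2298 = 0.523063…
%ΔP = (142 − 177) / [(177 + 142)/2] = -35/159.5 = -0.219435…
Arc Ed = %ΔQ / %ΔP = (1202/2298) / (-35/159.5) = -2.3836…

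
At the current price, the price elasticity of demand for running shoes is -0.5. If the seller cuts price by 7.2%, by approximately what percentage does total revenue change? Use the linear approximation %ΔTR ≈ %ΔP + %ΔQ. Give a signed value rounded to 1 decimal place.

-3.6%

%ΔQ ≈ Ed × %ΔP = (-0.5) × (-7.2%) = +3.6000%
%ΔTR ≈ %ΔP + %ΔQ = (-7.2%) + (+3.6000%) = -3.6000%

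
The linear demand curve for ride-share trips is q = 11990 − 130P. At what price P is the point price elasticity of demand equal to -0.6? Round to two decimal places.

Ed = −130P/(11990 − 130P). Set this equal to -0.6:
130P = 0.6·(11990 − 130P) ⇒ 130P(1 + 0.6) = 0.6·11990
P = 0.6·11990 / (130·1.6) = 34.5865…

34.59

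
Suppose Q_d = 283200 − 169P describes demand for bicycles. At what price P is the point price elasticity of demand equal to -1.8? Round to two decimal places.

Ed = −169P/(283200 − 169P). Set this equal to -1.8:
169P = 1.8·(283200 − 169P) ⇒ 169P(1 + 1.8) = 1.8·283200
P = 1.8·283200 / (169·2.8) = 1077.2612…

1077.26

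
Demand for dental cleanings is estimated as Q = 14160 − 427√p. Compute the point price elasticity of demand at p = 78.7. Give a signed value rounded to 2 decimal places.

-0.18

dQ/dp = −427/(2√p) = -24.0664. At p = 78.7, Q = 10372.
Ed = (dQ/dp)·(p/Q) = (-24.0664) × (78.7/10372) = -0.1826…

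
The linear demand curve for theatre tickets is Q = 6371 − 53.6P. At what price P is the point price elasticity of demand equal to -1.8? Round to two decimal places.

Ed = −53.6P/(6371 − 53.6P). Set this equal to -1.8:
53.6P = 1.8·(6371 − 53.6P) ⇒ 53.6P(1 + 1.8) = 1.8·6371
P = 1.8·6371 / (53.6·2.8) = 76.4112…

76.41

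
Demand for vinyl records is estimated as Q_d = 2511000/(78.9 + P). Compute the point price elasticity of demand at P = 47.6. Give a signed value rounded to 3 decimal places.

-0.376

dQ_d/dP = −2511000/(78.9 + P)² = -156.915. At P = 47.6, Q_d = 19849.8.
Ed = (dQ_d/dP)·(P/Q_d) = (-156.915) × (47.6/19849.8) = -0.37628…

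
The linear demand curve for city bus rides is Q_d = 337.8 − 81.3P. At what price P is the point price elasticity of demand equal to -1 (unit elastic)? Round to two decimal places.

2.08

Ed = −81.3P/(337.8 − 81.3P). Set this equal to -1:
81.3P = 1·(337.8 − 81.3P) ⇒ 81.3P(1 + 1) = 1·337.8
P = 1·337.8 / (81.3·2) = 2.0774…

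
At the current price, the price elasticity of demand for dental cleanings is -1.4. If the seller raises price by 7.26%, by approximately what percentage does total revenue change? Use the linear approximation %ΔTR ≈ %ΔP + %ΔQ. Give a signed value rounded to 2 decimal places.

%ΔQ ≈ Ed × %ΔP = (-1.4) × (+7.26%) = -10.1640%
%ΔTR ≈ %ΔP + %ΔQ = (+7.26%) + (-10.1640%) = -2.9040%

-2.90%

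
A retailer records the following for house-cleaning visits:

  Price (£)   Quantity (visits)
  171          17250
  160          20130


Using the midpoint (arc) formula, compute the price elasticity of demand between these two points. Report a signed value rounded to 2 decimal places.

-2.32

%ΔQ = (20130 − 17250) / [(17250 + 20130)/2] = 2880/18690 = 0.154093…
%ΔP = (160 − 171) / [(171 + 160)/2] = -11/165.5 = -0.066465…
Arc Ed = %ΔQ / %ΔP = (2880/18690) / (-11/165.5) = -2.3184…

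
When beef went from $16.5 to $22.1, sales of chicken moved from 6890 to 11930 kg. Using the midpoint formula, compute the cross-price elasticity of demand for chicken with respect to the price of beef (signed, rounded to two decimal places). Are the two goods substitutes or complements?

1.85; substitutes

%ΔQ_{chicken} = (11930 − 6890)/avg = 5040/9410 = 0.535600…
%ΔP_{beef} = (22.1 − 16.5)/avg = 5.6/19.3 = 0.290155…
E_cross = (5040/9410) / (5.6/19.3) = 1.8459…
E_cross > 0 ⇒ the goods are substitutes.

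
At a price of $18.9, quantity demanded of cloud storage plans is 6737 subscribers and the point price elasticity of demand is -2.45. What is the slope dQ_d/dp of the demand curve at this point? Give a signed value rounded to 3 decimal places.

-873.315

Ed = (dQ_d/dp)·(p/Q_d) ⇒ dQ_d/dp = Ed·Q_d/p = (-2.45)·6737/18.9 = -873.31481…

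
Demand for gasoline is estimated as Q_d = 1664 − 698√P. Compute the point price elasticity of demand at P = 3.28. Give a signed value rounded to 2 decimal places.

dQ_d/dP = −698/(2√P) = -192.703. At P = 3.28, Q_d = 399.868.
Ed = (dQ_d/dP)·(P/Q_d) = (-192.703) × (3.28/399.868) = -1.5806…

-1.58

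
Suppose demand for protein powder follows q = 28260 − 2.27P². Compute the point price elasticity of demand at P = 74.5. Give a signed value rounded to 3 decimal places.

dq/dP = −2·2.27·P = -338.23. At P = 74.5, q = 15660.9325.
Ed = (dq/dP)·(P/q) = (-338.23) × (74.5/15660.9325) = -1.60898…

-1.609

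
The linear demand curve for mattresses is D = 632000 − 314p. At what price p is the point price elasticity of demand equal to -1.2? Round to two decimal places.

1097.86

Ed = −314p/(632000 − 314p). Set this equal to -1.2:
314p = 1.2·(632000 − 314p) ⇒ 314p(1 + 1.2) = 1.2·632000
p = 1.2·632000 / (314·2.2) = 1097.8575…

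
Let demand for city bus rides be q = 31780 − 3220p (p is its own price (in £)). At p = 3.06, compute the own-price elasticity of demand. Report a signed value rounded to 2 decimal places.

At the given values, q = 31780 − 3220(3.06) = 21926.8.
∂q/∂p = −3220.
E = (-3220) × (3.06/21926.8) = -0.4493…

-0.45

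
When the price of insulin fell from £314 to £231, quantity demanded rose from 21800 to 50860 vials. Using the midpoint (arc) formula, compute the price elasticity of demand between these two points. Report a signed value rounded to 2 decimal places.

-2.63

%ΔQ = (50860 − 21800) / [(21800 + 50860)/2] = 29060/36330 = 0.799889…
%ΔP = (231 − 314) / [(314 + 231)/2] = -83/272.5 = -0.304587…
Arc Ed = %ΔQ / %ΔP = (29060/36330) / (-83/272.5) = -2.6261…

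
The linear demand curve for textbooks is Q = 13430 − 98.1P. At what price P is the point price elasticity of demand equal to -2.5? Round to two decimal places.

Ed = −98.1P/(13430 − 98.1P). Set this equal to -2.5:
98.1P = 2.5·(13430 − 98.1P) ⇒ 98.1P(1 + 2.5) = 2.5·13430
P = 2.5·13430 / (98.1·3.5) = 97.7865…

97.79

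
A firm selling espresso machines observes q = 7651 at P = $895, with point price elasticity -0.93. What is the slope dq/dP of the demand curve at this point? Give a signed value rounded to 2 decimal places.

-7.95

Ed = (dq/dP)·(P/q) ⇒ dq/dP = Ed·q/P = (-0.93)·7651/895 = -7.9502…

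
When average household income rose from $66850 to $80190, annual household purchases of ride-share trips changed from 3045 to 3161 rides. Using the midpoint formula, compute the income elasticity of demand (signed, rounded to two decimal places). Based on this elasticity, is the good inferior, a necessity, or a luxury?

%ΔQ = (3161 − 3045)/[( 3045 + 3161)/2] = 116/3103 = 0.037383…
%ΔIncome = (80190 − 66850)/[( 66850 + 80190)/2] = 13340/73520 = 0.181447…
E_income = (116/3103) / (13340/73520) = 0.2060…
0 < E_income < 1 ⇒ normal good, necessity.

0.21; necessity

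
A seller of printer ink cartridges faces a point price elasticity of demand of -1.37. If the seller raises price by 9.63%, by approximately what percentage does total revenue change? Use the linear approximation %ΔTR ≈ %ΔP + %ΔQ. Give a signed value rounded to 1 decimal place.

%ΔQ ≈ Ed × %ΔP = (-1.37) × (+9.63%) = -13.1931%
%ΔTR ≈ %ΔP + %ΔQ = (+9.63%) + (-13.1931%) = -3.5631%

-3.6%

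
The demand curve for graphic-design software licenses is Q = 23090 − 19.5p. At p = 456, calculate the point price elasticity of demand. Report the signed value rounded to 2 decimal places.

-0.63

dQ/dp = −19.5. At p = 456, Q = 23090 − 19.5(456) = 14198.
Ed = (dQ/dp)·(p/Q) = −19.5 × (456/14198) = -0.6262…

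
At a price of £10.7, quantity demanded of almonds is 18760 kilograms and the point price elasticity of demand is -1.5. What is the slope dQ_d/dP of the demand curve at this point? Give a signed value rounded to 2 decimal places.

-2629.91

Ed = (dQ_d/dP)·(P/Q_d) ⇒ dQ_d/dP = Ed·Q_d/P = (-1.5)·18760/10.7 = -2629.9065…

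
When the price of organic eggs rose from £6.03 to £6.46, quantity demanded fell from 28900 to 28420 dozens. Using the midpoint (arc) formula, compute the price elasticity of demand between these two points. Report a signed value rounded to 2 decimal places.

%ΔQ = (28420 − 28900) / [(28900 + 28420)/2] = -480/28660 = -0.016748…
%ΔP = (6.46 − 6.03) / [(6.03 + 6.46)/2] = 0.43/6.245 = 0.068855…
Arc Ed = %ΔQ / %ΔP = (-480/28660) / (0.43/6.245) = -0.2432…

-0.24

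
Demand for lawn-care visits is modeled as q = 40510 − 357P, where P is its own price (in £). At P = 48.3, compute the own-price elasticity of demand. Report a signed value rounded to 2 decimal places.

At the given values, q = 40510 − 357(48.3) = 23266.9.
∂q/∂P = −357.
E = (-357) × (48.3/23266.9) = -0.7411…

-0.74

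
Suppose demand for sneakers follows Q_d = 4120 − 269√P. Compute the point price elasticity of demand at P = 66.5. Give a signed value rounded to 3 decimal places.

dQ_d/dP = −269/(2√P) = -16.4934. At P = 66.5, Q_d = 1926.37.
Ed = (dQ_d/dP)·(P/Q_d) = (-16.4934) × (66.5/1926.37) = -0.56936…

-0.569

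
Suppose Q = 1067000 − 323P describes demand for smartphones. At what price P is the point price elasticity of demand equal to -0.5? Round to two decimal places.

Ed = −323P/(1067000 − 323P). Set this equal to -0.5:
323P = 0.5·(1067000 − 323P) ⇒ 323P(1 + 0.5) = 0.5·1067000
P = 0.5·1067000 / (323·1.5) = 1101.1351…

1101.14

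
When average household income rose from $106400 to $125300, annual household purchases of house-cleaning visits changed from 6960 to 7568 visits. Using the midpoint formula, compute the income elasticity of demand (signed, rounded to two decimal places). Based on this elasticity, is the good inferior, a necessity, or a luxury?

%ΔQ = (7568 − 6960)/[( 6960 + 7568)/2] = 608/7264 = 0.083700…
%ΔIncome = (125300 − 106400)/[( 106400 + 125300)/2] = 18900/115850 = 0.163141…
E_income = (608/7264) / (18900/115850) = 0.5130…
0 < E_income < 1 ⇒ normal good, necessity.

0.51; necessity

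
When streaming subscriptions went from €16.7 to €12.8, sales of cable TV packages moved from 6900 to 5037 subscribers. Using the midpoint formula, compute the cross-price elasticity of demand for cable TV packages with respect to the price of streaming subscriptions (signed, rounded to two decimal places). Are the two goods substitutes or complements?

1.18; substitutes

%ΔQ_{cable TV packages} = (5037 − 6900)/avg = -1863/5968.5 = -0.312138…
%ΔP_{streaming subscriptions} = (12.8 − 16.7)/avg = -3.9/14.75 = -0.264406…
E_cross = (-1863/5968.5) / (-3.9/14.75) = 1.1805…
E_cross > 0 ⇒ the goods are substitutes.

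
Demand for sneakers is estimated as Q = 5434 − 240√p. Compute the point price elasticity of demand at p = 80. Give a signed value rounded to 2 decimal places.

dQ/dp = −240/(2√p) = -13.4164. At p = 80, Q = 3287.37.
Ed = (dQ/dp)·(p/Q) = (-13.4164) × (80/3287.37) = -0.3264…

-0.33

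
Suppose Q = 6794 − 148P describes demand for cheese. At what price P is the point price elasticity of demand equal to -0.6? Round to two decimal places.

Ed = −148P/(6794 − 148P). Set this equal to -0.6:
148P = 0.6·(6794 − 148P) ⇒ 148P(1 + 0.6) = 0.6·6794
P = 0.6·6794 / (148·1.6) = 17.2145…

17.21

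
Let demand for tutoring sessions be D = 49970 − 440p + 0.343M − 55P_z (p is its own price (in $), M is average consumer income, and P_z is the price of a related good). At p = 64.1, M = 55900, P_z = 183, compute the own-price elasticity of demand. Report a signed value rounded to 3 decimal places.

At the given values, D = 49970 − 440(64.1) + 0.343(55900) − 55(183) = 30874.7.
∂D/∂p = −440.
E = (-440) × (64.1/30874.7) = -0.91349…

-0.913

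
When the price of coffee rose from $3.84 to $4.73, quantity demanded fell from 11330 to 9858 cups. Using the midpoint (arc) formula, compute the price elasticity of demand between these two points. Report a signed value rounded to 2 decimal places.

%ΔQ = (9858 − 11330) / [(11330 + 9858)/2] = -1472/10594 = -0.138946…
%ΔP = (4.73 − 3.84) / [(3.84 + 4.73)/2] = 0.89/4.285 = 0.207701…
Arc Ed = %ΔQ / %ΔP = (-1472/10594) / (0.89/4.285) = -0.6689…

-0.67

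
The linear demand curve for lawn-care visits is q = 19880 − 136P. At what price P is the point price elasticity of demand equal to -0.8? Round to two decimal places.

64.97

Ed = −136P/(19880 − 136P). Set this equal to -0.8:
136P = 0.8·(19880 − 136P) ⇒ 136P(1 + 0.8) = 0.8·19880
P = 0.8·19880 / (136·1.8) = 64.9673…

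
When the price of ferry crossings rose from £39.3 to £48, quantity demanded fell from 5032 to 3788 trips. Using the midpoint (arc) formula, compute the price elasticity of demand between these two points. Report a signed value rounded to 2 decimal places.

-1.42

%ΔQ = (3788 − 5032) / [(5032 + 3788)/2] = -1244/4410 = -0.282086…
%ΔP = (48 − 39.3) / [(39.3 + 48)/2] = 8.7/43.65 = 0.199312…
Arc Ed = %ΔQ / %ΔP = (-1244/4410) / (8.7/43.65) = -1.4152…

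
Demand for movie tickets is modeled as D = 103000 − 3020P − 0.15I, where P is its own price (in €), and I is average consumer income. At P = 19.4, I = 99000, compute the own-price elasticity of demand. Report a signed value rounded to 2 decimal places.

-1.98

At the given values, D = 103000 − 3020(19.4) − 0.15(99000) = 29562.
∂D/∂P = −3020.
E = (-3020) × (19.4/29562) = -1.9818…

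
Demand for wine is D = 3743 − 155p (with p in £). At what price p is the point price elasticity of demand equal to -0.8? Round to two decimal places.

10.73

Ed = −155p/(3743 − 155p). Set this equal to -0.8:
155p = 0.8·(3743 − 155p) ⇒ 155p(1 + 0.8) = 0.8·3743
p = 0.8·3743 / (155·1.8) = 10.7326…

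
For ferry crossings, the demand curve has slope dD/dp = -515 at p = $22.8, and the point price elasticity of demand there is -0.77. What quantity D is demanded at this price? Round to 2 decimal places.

15249.35

Ed = (dD/dp)·(p/D) ⇒ D = (dD/dp)·p/Ed = (-515)·22.8/(-0.77) = 15249.3506…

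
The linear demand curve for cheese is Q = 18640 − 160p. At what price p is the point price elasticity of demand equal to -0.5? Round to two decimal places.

38.83

Ed = −160p/(18640 − 160p). Set this equal to -0.5:
160p = 0.5·(18640 − 160p) ⇒ 160p(1 + 0.5) = 0.5·18640
p = 0.5·18640 / (160·1.5) = 38.8333…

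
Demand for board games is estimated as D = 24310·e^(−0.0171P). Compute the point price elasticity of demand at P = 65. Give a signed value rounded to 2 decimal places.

-1.11

dD/dP = −0.0171·D = -136.793. At P = 65, D = 7999.57.
Ed = (dD/dP)·(P/D) = (-136.793) × (65/7999.57) = -1.1115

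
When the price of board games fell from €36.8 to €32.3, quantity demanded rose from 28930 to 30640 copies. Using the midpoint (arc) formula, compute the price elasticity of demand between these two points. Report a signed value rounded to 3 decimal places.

-0.441

%ΔQ = (30640 − 28930) / [(28930 + 30640)/2] = 1710/29785 = 0.057411…
%ΔP = (32.3 − 36.8) / [(36.8 + 32.3)/2] = -4.5/34.55 = -0.130246…
Arc Ed = %ΔQ / %ΔP = (1710/29785) / (-4.5/34.55) = -0.44079…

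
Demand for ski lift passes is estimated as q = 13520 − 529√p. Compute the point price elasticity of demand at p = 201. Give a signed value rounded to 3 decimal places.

-0.623

dq/dp = −529/(2√p) = -18.6564. At p = 201, q = 6020.13.
Ed = (dq/dp)·(p/q) = (-18.6564) × (201/6020.13) = -0.62289…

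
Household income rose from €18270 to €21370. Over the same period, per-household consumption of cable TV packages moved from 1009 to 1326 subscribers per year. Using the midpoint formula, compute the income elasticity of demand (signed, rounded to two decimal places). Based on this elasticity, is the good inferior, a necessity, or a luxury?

1.74; luxury

%ΔQ = (1326 − 1009)/[( 1009 + 1326)/2] = 317/1167.5 = 0.271520…
%ΔIncome = (21370 − 18270)/[( 18270 + 21370)/2] = 3100/19820 = 0.156407…
E_income = (317/1167.5) / (3100/19820) = 1.7359…
E_income > 1 ⇒ normal good, luxury.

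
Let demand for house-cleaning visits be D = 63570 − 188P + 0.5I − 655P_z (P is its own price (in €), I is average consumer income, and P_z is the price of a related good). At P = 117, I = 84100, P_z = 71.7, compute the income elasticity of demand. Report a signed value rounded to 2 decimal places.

1.15

At the given values, D = 63570 − 188(117) + 0.5(84100) − 655(71.7) = 36660.5.
∂D/∂I = 0.5.
E = (0.5) × (84100/36660.5) = 1.1470…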